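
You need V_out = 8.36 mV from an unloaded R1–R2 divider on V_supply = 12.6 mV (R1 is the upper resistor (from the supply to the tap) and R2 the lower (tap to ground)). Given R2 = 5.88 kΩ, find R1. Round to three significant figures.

The divider ratio is R2/(R1+R2) = 8.36/12.6 = 0.6635.
R1 = R2·(1/k − 1) = 5.88 × 0.5072 = 2.982 kΩ.

R1 ≈ 2.98 kΩ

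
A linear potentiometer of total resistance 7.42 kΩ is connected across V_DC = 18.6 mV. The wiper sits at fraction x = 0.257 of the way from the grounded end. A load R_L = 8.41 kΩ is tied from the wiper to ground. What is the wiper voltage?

The pot divides into 5.513 kΩ above the wiper and 1.907 kΩ below.
Lower segment in parallel with the load: 1.907 ‖ 8.41 = 1.554 kΩ.
Then V_out = V_DC · 1.554/(5.513 + 1.554) = 4.091 mV.
(Unloaded: V_out = x·V_DC = 4.78 mV.)

V_out ≈ 4.09 mV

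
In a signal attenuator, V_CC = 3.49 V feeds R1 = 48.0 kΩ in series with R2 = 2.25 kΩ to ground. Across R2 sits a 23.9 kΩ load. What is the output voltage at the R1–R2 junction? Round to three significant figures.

R2 ‖ R_L = (2.25 × 23.9)/(2.25 + 23.9) = 2.056 kΩ.
Then V_out = V_CC · R2'/(R1 + R2') = 3.49 × 2.056/50.06 = 0.1434 V.

V_out ≈ 0.143 V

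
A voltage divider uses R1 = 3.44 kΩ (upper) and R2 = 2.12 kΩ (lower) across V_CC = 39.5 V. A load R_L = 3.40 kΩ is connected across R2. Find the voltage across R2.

First combine the lower leg with the load: R2 ‖ R_L = 1.306 kΩ.
Now apply the divider: V_out = 39.5 × 0.2751 = 10.87 V.

V_out ≈ 10.9 V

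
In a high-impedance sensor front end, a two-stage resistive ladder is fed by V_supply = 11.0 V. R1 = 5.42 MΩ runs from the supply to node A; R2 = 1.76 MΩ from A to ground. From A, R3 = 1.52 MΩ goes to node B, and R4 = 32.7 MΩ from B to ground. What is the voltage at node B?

The second stage (R3 + R4 = 34.22 MΩ) loads node A in parallel with R2.
R2 ‖ (R3+R4) = 1.674 MΩ.
First divider: V_A = V_supply · 1.674/(5.42 + 1.674) = 2.596 V.
V_B = V_A × 0.9556 = 2.480 V.

V_B ≈ 2.48 V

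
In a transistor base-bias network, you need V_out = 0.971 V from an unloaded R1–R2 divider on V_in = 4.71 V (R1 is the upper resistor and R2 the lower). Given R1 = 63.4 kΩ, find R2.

The divider ratio is R2/(R1+R2) = 0.971/4.71 = 0.2062.
So R2 = R1 · V_out/(V_in − V_out) = 63.4 × 0.971/(4.71 − 0.971) = 63.4 × 0.2597 = 16.46 kΩ.

R2 ≈ 16.5 kΩ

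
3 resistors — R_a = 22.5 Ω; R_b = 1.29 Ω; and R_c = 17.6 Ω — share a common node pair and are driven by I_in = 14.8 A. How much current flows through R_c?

I ≈ 0.959 A

ΣG = 1/22.5 + 1/1.29 + 1/17.6 = 0.8765.
R_c takes the fraction G_k/ΣG = 0.05682/0.8765 = 0.06483, so I = 14.8 × 0.06483 = 0.9594 A.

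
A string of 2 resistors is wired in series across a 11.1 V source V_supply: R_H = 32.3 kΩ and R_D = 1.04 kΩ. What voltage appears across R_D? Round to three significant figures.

V ≈ 0.346 V

Series total: ΣR = 32.3 + 1.04 = 33.34 kΩ.
V = V_supply · R/ΣR = 11.1 × 0.03119 = 0.3463 V.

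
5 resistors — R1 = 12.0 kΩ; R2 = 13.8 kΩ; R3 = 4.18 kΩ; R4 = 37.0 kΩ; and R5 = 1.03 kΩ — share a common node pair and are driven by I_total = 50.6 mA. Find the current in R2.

I ≈ 2.63 mA

Total conductance ΣG = 1/12.0 + 1/13.8 + 1/4.18 + 1/37.0 + 1/1.03 = 1.393 (units of 1/kΩ).
Current divider: I(R2) = I_total · G_k/ΣG = 50.6 × (0.07246/1.393) = 50.6 × 0.05202 = 2.632 mA.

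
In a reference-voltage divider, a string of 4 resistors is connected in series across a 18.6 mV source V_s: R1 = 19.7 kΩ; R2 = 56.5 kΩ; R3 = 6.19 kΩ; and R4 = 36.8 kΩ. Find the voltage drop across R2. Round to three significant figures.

Series total: ΣR = 19.7 + 56.5 + 6.19 + 36.8 = 119.2 kΩ.
Voltage divider: V = V_s · (56.50 / 119.2) = 18.6 × 0.4740 = 8.817 mV.

V ≈ 8.82 mV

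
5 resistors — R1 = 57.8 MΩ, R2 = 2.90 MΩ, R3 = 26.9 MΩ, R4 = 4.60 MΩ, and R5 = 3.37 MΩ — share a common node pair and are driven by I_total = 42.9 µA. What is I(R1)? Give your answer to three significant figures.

I ≈ 0.813 µA

ΣG = 1/57.8 + 1/2.90 + 1/26.9 + 1/4.60 + 1/3.37 = 0.9134.
By the current-divider rule, I = I_total · G_k/ΣG = 42.9 × 0.01894 = 0.8126 µA.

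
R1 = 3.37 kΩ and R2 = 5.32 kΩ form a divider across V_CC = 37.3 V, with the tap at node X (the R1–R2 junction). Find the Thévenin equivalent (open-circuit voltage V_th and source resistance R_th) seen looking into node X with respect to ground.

With X open, the divider is unloaded: V_th = 37.3 × 5.32/8.690 = 22.83 V.
Zeroing V_CC shorts the top of R1 to ground, so R_th = R1 ‖ R2 = 2.063 kΩ.

V_th ≈ 22.8 V, R_th ≈ 2.06 kΩ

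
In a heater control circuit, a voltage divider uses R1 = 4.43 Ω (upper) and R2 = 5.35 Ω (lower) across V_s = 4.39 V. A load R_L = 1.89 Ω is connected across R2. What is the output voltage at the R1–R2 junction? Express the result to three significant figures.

V_out ≈ 1.05 V

First combine the lower leg with the load: R2 ‖ R_L = 1.397 Ω.
Then V_out = V_s · R2'/(R1 + R2') = 4.39 × 1.397/5.827 = 1.052 V.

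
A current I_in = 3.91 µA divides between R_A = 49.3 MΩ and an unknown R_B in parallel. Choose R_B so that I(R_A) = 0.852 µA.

R_B ≈ 13.7 MΩ

In a two-way split, I_A/I_in = R_B/(R_A + R_B).
With f = 0.2179, R_B = R_A · f/(1−f) = 49.3 × 0.2786 = 13.74 MΩ.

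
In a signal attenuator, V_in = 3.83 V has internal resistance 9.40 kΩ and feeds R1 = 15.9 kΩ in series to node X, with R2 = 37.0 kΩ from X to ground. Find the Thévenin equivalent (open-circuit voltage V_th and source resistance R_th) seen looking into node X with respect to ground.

R1' = 9.40 + 15.9 = 25.30 kΩ (source resistance + R1).
With X open, the divider is unloaded: V_th = 3.83 × 37.0/62.30 = 2.275 V.
With V_in suppressed (replaced by a short), R_th = R1' ‖ R2 = (25.30 × 37.0)/(25.30 + 37.0) = 15.03 kΩ.

V_th ≈ 2.27 V, R_th ≈ 15.0 kΩ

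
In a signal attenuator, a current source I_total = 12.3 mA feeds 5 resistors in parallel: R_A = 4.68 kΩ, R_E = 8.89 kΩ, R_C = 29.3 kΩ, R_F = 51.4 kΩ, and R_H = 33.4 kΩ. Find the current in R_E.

I ≈ 3.38 mA

Total conductance ΣG = 1/4.68 + 1/8.89 + 1/29.3 + 1/51.4 + 1/33.4 = 0.4097 (units of 1/kΩ).
By the current-divider rule, I = I_total · G_k/ΣG = 12.3 × 0.2746 = 3.377 mA.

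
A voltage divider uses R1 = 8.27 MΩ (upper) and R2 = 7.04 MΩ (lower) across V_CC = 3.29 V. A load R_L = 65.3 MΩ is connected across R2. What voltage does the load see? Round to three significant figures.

First combine the lower leg with the load: R2 ‖ R_L = 6.355 MΩ.
Then V_out = V_CC · R2'/(R1 + R2') = 3.29 × 6.355/14.62 = 1.430 V.

V_out ≈ 1.43 V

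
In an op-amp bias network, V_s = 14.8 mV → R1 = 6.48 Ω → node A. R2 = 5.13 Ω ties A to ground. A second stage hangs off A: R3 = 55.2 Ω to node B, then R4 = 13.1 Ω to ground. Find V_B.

Node A sees R2 in parallel with the series input of stage 2, R3 + R4 = 68.30 Ω.
Effective lower resistance at A: R2 ‖ 68.30 = 4.772 Ω.
So V_A = 14.8 × 0.4241 = 6.276 mV.
Then the unloaded second divider: V_B = V_A × R4/(R3+R4) = 6.276 × 0.1918 = 1.204 mV.

V_B ≈ 1.20 mV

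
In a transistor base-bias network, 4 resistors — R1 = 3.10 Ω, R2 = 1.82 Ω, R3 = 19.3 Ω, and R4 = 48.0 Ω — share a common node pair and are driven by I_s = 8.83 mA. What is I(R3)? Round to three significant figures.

I ≈ 0.484 mA

Total conductance ΣG = 1/3.10 + 1/1.82 + 1/19.3 + 1/48.0 = 0.9447 (units of 1/Ω).
R3 takes the fraction G_k/ΣG = 0.05181/0.9447 = 0.05485, so I = 8.83 × 0.05485 = 0.4843 mA.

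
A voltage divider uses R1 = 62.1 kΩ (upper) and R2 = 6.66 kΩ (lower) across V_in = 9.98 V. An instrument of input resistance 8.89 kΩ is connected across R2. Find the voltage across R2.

R2 ‖ R_L = (6.66 × 8.89)/(6.66 + 8.89) = 3.808 kΩ.
Then V_out = V_in · R2'/(R1 + R2') = 9.98 × 3.808/65.91 = 0.5766 V.
(Unloaded it would be 0.967 V; the load pulls it down.)

V_out ≈ 0.577 V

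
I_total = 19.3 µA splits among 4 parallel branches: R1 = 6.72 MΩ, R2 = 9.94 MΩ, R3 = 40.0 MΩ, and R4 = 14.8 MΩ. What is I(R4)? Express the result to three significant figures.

ΣG = 1/6.72 + 1/9.94 + 1/40.0 + 1/14.8 = 0.3420.
By the current-divider rule, I = I_total · G_k/ΣG = 19.3 × 0.1976 = 3.813 µA.

I ≈ 3.81 µA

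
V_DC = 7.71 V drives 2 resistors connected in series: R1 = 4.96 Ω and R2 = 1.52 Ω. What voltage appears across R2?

Total series resistance ΣR = 4.96 + 1.52 = 6.480 Ω.
Voltage divider: V = V_DC · (1.520 / 6.480) = 7.71 × 0.2346 = 1.809 V.

V ≈ 1.81 V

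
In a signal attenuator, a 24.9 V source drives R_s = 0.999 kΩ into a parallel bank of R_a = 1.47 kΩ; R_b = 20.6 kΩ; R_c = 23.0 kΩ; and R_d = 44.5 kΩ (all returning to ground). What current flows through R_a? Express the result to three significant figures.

I ≈ 9.44 mA

Parallel bank: R_p = 1/(1/1.47 + 1/20.6 + 1/23.0 + 1/44.5) = 1.258 kΩ.
Node voltage V_A = V_in · R_p/(R_s + R_p) = 24.9 × 0.5574 = 13.88 V.
Branch current I = V_A/R_a = 13.88/1.47 = 9.442 mA.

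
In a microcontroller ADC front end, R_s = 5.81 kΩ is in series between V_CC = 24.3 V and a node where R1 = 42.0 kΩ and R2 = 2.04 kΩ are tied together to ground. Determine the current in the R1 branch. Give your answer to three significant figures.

Parallel bank: R_p = 1/(1/42.0 + 1/2.04) = 1.946 kΩ.
Node voltage V_A = V_CC · R_p/(R_s + R_p) = 24.3 × 0.2509 = 6.096 V.
I(R1) = V_A / R1 = 6.096/42.0 = 0.1451 mA.

I ≈ 0.145 mA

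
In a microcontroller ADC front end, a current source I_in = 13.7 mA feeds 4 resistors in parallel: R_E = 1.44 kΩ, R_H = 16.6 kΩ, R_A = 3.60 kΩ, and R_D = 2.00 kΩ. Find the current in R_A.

I ≈ 2.48 mA

ΣG = 1/1.44 + 1/16.6 + 1/3.60 + 1/2.00 = 1.532.
Current divider: I(R_A) = I_in · G_k/ΣG = 13.7 × (0.2778/1.532) = 13.7 × 0.1813 = 2.483 mA.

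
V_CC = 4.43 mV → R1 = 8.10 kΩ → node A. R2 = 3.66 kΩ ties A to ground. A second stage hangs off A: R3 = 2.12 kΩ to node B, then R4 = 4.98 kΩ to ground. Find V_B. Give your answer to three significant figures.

V_B ≈ 0.714 mV

The second stage (R3 + R4 = 7.100 kΩ) loads node A in parallel with R2.
Effective lower resistance at A: R2 ‖ 7.100 = 2.415 kΩ.
So V_A = 4.43 × 0.2297 = 1.017 mV.
V_B = V_A × 0.7014 = 0.7137 mV.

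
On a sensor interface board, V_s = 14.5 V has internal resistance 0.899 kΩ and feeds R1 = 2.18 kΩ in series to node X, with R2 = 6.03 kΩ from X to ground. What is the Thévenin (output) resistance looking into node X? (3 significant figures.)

R1' = 0.899 + 2.18 = 3.079 kΩ (source resistance + R1).
With V_s suppressed (replaced by a short), R_th = R1' ‖ R2 = (3.079 × 6.03)/(3.079 + 6.03) = 2.038 kΩ.

R_th ≈ 2.04 kΩ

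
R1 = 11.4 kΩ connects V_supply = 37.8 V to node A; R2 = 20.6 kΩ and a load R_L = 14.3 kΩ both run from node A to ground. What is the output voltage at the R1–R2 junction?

V_out ≈ 16.1 V

The load sits in parallel with R2, giving an effective lower resistance R2' = R2·R_L/(R2+R_L) = 8.441 kΩ.
Then V_out = V_supply · R2'/(R1 + R2') = 37.8 × 8.441/19.84 = 16.08 V.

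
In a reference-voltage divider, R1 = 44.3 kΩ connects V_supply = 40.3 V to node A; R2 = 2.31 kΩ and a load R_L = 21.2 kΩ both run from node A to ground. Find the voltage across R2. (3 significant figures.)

First combine the lower leg with the load: R2 ‖ R_L = 2.083 kΩ.
Then V_out = V_supply · R2'/(R1 + R2') = 40.3 × 2.083/46.38 = 1.810 V.

V_out ≈ 1.81 V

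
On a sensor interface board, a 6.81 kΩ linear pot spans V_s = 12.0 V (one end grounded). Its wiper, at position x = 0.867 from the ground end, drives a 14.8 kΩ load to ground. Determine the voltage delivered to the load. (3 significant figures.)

V_out ≈ 9.88 V

Split the track: R_lower = x·R_p = 5.904 kΩ, R_upper = (1−x)·R_p = 0.9057 kΩ.
Lower segment in parallel with the load: 5.904 ‖ 14.8 = 4.221 kΩ.
Then V_out = V_s · 4.221/(0.9057 + 4.221) = 9.880 V.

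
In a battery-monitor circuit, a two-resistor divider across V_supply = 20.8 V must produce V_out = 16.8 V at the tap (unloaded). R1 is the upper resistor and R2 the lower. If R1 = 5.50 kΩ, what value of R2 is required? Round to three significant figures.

Required fraction k = V_out/V_supply = 0.8077.
Rearranging, R2 = R1·k/(1−k) = 5.50 × 4.200 = 23.10 kΩ.

R2 ≈ 23.1 kΩ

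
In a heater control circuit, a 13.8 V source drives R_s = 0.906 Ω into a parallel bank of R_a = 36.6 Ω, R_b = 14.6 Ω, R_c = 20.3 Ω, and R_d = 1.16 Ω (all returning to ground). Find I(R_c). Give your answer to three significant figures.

I ≈ 0.355 A

Parallel bank: R_p = 1/(1/36.6 + 1/14.6 + 1/20.3 + 1/1.16) = 0.9929 Ω.
Node voltage V_A = V_s · R_p/(R_s + R_p) = 13.8 × 0.5229 = 7.216 V.
I(R_c) = V_A / R_c = 7.216/20.3 = 0.3555 A.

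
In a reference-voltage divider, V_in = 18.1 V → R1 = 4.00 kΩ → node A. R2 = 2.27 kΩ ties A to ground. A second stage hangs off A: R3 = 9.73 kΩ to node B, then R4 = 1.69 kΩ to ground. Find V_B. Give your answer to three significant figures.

The second stage (R3 + R4 = 11.42 kΩ) loads node A in parallel with R2.
R2 ‖ (R3+R4) = 1.894 kΩ.
So V_A = 18.1 × 0.3213 = 5.815 V.
Stage 2 is unloaded, so V_B = V_A · R4/(R3+R4) = 5.815 × 1.69/11.42 = 0.8606 V.

V_B ≈ 0.861 V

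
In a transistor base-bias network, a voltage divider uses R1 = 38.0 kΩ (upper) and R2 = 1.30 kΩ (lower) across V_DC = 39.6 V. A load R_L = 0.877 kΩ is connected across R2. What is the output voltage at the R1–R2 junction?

V_out ≈ 0.538 V

The load sits in parallel with R2, giving an effective lower resistance R2' = R2·R_L/(R2+R_L) = 0.5237 kΩ.
Now apply the divider: V_out = 39.6 × 0.01359 = 0.5383 V.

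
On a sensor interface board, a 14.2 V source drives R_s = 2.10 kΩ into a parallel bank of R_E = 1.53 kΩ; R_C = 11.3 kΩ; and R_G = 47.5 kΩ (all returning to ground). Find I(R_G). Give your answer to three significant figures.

Combine the parallel branches: R_p = (1/1.53 + 1/11.3 + 1/47.5)⁻¹ = 1.310 kΩ.
V_A by voltage divider: V_A = 14.2 × 1.310/(2.10 + 1.310) = 5.456 V.
I(R_G) = V_A / R_G = 5.456/47.5 = 0.1149 mA.

I ≈ 0.115 mA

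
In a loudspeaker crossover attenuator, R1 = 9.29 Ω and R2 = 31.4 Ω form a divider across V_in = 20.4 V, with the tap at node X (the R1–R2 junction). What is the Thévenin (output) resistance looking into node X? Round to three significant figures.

Looking into X with the source shorted: R_th = R1·R2/(R1+R2) = 9.290 × 31.4/40.69 = 7.169 Ω.

R_th ≈ 7.17 Ω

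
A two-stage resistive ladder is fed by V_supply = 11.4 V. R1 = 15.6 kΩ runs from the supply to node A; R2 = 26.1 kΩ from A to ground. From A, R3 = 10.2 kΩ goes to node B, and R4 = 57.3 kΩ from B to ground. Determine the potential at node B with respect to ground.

Looking into the second stage from A: R3 + R4 = 67.50 kΩ appears in parallel with R2.
R2 ‖ (R3+R4) = 18.82 kΩ.
So V_A = 11.4 × 0.5468 = 6.234 V.
Then the unloaded second divider: V_B = V_A × R4/(R3+R4) = 6.234 × 0.8489 = 5.292 V.

V_B ≈ 5.29 V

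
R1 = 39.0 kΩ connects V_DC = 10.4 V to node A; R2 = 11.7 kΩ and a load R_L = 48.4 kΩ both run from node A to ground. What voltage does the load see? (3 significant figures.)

First combine the lower leg with the load: R2 ‖ R_L = 9.422 kΩ.
Then V_out = V_DC · R2'/(R1 + R2') = 10.4 × 9.422/48.42 = 2.024 V.

V_out ≈ 2.02 V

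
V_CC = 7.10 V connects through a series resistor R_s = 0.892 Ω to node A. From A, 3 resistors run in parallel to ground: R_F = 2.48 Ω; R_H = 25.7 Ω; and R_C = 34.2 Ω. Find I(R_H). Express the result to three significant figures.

I ≈ 0.194 A

Parallel bank: R_p = 1/(1/2.48 + 1/25.7 + 1/34.2) = 2.121 Ω.
Node voltage V_A = V_CC · R_p/(R_s + R_p) = 7.10 × 0.7040 = 4.998 V.
I(R_H) = V_A / R_H = 4.998/25.7 = 0.1945 A.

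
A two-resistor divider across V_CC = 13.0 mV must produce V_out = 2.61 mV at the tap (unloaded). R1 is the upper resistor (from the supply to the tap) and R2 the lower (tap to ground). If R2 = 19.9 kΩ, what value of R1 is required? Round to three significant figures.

R1 ≈ 79.2 kΩ

The divider ratio is R2/(R1+R2) = 2.61/13.0 = 0.2008.
So R1 = R2 · (V_CC/V_out − 1) = 19.9 × (13.0/2.61 − 1) = 19.9 × 3.981 = 79.22 kΩ.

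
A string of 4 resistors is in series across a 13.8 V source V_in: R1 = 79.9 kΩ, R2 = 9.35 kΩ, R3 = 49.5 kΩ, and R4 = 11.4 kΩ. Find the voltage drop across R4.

Series total: ΣR = 79.9 + 9.35 + 49.5 + 11.4 = 150.2 kΩ.
V = V_in · R/ΣR = 13.8 × 0.07592 = 1.048 V.

V ≈ 1.05 V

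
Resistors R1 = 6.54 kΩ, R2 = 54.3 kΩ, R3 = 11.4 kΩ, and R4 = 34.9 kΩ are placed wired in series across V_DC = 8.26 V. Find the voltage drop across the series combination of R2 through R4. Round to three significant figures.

Series total: ΣR = 6.54 + 54.3 + 11.4 + 34.9 = 107.1 kΩ.
R_{R2..R4} = 54.3 + 11.4 + 34.9 = 100.6 kΩ.
V = V_DC · R/ΣR = 8.26 × 0.9390 = 7.756 V.

V ≈ 7.76 V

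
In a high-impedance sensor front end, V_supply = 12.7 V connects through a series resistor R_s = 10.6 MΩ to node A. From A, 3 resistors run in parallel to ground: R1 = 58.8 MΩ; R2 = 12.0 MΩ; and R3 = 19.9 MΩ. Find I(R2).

Combine the parallel branches: R_p = (1/58.8 + 1/12.0 + 1/19.9)⁻¹ = 6.640 MΩ.
V_A by voltage divider: V_A = 12.7 × 6.640/(10.6 + 6.640) = 4.892 V.
Branch current I = V_A/R2 = 4.892/12.0 = 0.4076 µA.

I ≈ 0.408 µA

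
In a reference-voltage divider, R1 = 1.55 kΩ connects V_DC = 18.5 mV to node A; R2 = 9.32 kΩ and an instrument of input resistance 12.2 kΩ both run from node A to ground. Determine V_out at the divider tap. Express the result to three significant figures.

The load sits in parallel with R2, giving an effective lower resistance R2' = R2·R_L/(R2+R_L) = 5.284 kΩ.
Then V_out = V_DC · R2'/(R1 + R2') = 18.5 × 5.284/6.834 = 14.30 mV.
(Unloaded it would be 15.9 mV; the load pulls it down.)

V_out ≈ 14.3 mV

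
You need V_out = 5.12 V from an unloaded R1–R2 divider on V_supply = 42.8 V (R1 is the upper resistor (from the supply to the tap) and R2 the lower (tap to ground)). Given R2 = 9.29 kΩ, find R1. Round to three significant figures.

The divider ratio is R2/(R1+R2) = 5.12/42.8 = 0.1196.
Rearranging, R1 = R2·(1−k)/k = 9.29 × 7.359 = 68.37 kΩ.

R1 ≈ 68.4 kΩ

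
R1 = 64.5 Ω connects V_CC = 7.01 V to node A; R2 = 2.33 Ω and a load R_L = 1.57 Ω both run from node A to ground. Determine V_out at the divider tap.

V_out ≈ 0.100 V

The load sits in parallel with R2, giving an effective lower resistance R2' = R2·R_L/(R2+R_L) = 0.9380 Ω.
Then V_out = V_CC · R2'/(R1 + R2') = 7.01 × 0.9380/65.44 = 0.1005 V.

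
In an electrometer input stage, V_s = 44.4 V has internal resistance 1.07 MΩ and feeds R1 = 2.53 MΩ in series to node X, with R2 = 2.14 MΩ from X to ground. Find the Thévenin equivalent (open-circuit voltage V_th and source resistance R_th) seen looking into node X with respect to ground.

V_th ≈ 16.6 V, R_th ≈ 1.34 MΩ

R1' = 1.07 + 2.53 = 3.600 MΩ (source resistance + R1).
V_th is the unloaded tap voltage: V_s · R2/(R1'+R2) = 44.4 × 0.3728 = 16.55 V.
Looking into X with the source shorted: R_th = R1'·R2/(R1'+R2) = 3.600 × 2.14/5.740 = 1.342 MΩ.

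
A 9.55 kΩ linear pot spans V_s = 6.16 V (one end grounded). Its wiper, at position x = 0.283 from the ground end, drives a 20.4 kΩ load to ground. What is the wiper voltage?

V_out ≈ 1.59 V

Lower segment x·R_p = 2.703 kΩ; upper segment (1−x)·R_p = 6.847 kΩ.
R_L loads the lower segment: effective lower R = 2.386 kΩ.
Loaded-divider output: V_out = 6.16 × 0.2584 = 1.592 V.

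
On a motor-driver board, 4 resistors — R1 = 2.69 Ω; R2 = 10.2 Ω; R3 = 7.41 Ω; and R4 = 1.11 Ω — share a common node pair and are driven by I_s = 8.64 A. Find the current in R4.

I ≈ 5.17 A

Conductances: ΣG = 1/2.69 + 1/10.2 + 1/7.41 + 1/1.11 = 1.506 (1/Ω).
Current divider: I(R4) = I_s · G_k/ΣG = 8.64 × (0.9009/1.506) = 8.64 × 0.5984 = 5.170 A.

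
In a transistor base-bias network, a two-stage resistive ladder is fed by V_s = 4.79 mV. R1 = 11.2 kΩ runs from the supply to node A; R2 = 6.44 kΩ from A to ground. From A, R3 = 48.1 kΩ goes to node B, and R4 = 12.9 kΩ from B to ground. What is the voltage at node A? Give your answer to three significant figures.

V_A ≈ 1.64 mV

Node A sees R2 in parallel with the series input of stage 2, R3 + R4 = 61.00 kΩ.
Effective lower resistance at A: R2 ‖ 61.00 = 5.825 kΩ.
First divider: V_A = V_s · 5.825/(11.2 + 5.825) = 1.639 mV.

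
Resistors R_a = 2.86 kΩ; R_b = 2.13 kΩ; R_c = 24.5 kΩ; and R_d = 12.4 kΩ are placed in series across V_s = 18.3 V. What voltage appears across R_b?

V ≈ 0.931 V

Total series resistance ΣR = 2.86 + 2.13 + 24.5 + 12.4 = 41.89 kΩ.
By the voltage-divider rule, V = 18.3 × 2.130/41.89 = 0.9305 V.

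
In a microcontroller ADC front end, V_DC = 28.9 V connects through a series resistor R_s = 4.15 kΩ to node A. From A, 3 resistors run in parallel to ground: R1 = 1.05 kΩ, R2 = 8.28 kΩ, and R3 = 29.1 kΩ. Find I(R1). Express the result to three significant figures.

Combine the parallel branches: R_p = (1/1.05 + 1/8.28 + 1/29.1)⁻¹ = 0.9029 kΩ.
Node voltage V_A = V_DC · R_p/(R_s + R_p) = 28.9 × 0.1787 = 5.164 V.
I(R1) = V_A / R1 = 5.164/1.05 = 4.918 mA.

I ≈ 4.92 mA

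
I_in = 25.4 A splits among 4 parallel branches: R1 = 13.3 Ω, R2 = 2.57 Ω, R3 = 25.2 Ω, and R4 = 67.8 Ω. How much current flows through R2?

I ≈ 19.1 A

Total conductance ΣG = 1/13.3 + 1/2.57 + 1/25.2 + 1/67.8 = 0.5187 (units of 1/Ω).
R2 takes the fraction G_k/ΣG = 0.3891/0.5187 = 0.7501, so I = 25.4 × 0.7501 = 19.05 A.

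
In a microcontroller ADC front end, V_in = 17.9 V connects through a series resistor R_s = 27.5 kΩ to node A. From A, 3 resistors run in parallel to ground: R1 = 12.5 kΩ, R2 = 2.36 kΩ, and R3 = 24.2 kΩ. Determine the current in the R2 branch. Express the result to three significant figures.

Parallel bank: R_p = 1/(1/12.5 + 1/2.36 + 1/24.2) = 1.835 kΩ.
Node voltage V_A = V_in · R_p/(R_s + R_p) = 17.9 × 0.06254 = 1.120 V.
I(R2) = V_A / R2 = 1.120/2.36 = 0.4744 mA.
(Check via current divider: I_total = 0.6102 mA; share G_k/ΣG = 0.7774 → same result.)

I ≈ 0.474 mA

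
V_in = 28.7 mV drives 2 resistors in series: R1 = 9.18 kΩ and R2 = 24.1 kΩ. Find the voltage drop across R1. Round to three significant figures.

ΣR = 9.18 + 24.1 = 33.28 kΩ.
V = V_in · R/ΣR = 28.7 × 0.2758 = 7.917 mV.

V ≈ 7.92 mV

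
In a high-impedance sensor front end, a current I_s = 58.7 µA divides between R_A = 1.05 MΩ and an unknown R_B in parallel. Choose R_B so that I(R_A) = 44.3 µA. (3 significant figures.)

The fraction through R_A equals R_B/(R_A+R_B).
44.3/58.7 = R_B/(R_A + R_B) → R_B = R_A · (0.7547)/(1 − 0.7547) = 1.05 × 3.076 = 3.230 MΩ.

R_B ≈ 3.23 MΩ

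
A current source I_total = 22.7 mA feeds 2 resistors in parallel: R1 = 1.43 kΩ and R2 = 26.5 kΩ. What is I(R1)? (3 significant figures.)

Two-branch current divider: I_k = I_total · R_other/(R_1 + R_2).
I(R1) = 22.7 × 26.5/(1.43 + 26.5) = 22.7 × 0.9488 = 21.54 mA.

I ≈ 21.5 mA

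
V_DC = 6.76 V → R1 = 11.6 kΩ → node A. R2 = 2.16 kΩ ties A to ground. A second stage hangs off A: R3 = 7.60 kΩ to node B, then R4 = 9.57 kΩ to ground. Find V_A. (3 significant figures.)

V_A ≈ 0.959 V

Looking into the second stage from A: R3 + R4 = 17.17 kΩ appears in parallel with R2.
R2 ‖ (R3+R4) = 1.919 kΩ.
So V_A = 6.76 × 0.1419 = 0.9594 V.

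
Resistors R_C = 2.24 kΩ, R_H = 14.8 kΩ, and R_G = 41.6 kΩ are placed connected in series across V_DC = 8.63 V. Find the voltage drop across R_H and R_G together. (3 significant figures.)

V ≈ 8.30 V

ΣR = 2.24 + 14.8 + 41.6 = 58.64 kΩ.
R_{R_H..R_G} = 14.8 + 41.6 = 56.40 kΩ.
Voltage divider: V = V_DC · (56.40 / 58.64) = 8.63 × 0.9618 = 8.300 V.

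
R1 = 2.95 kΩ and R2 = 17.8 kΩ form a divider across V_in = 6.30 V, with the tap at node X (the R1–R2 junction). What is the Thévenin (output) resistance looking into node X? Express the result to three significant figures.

R_th ≈ 2.53 kΩ

Zeroing V_in shorts the top of R1 to ground, so R_th = R1 ‖ R2 = 2.531 kΩ.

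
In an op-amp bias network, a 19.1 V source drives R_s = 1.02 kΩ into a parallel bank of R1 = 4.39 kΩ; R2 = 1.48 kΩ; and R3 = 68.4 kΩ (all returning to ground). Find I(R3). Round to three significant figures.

I ≈ 0.144 mA

Combine the parallel branches: R_p = (1/4.39 + 1/1.48 + 1/68.4)⁻¹ = 1.089 kΩ.
V_A by voltage divider: V_A = 19.1 × 1.089/(1.02 + 1.089) = 9.863 V.
Branch current I = V_A/R3 = 9.863/68.4 = 0.1442 mA.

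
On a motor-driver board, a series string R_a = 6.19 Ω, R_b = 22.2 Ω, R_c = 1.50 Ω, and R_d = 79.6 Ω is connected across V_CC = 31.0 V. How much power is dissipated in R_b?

The common current is I = 31.0/109.5 = 0.2831 A.
P = I²R = 0.08016 × 22.2 = 1.780 W.

P ≈ 1.78 W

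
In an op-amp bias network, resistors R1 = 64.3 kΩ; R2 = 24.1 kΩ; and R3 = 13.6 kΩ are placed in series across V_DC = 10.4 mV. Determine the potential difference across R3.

V ≈ 1.39 mV

Total series resistance ΣR = 64.3 + 24.1 + 13.6 = 102.0 kΩ.
Voltage divider: V = V_DC · (13.60 / 102.0) = 10.4 × 0.1333 = 1.387 mV.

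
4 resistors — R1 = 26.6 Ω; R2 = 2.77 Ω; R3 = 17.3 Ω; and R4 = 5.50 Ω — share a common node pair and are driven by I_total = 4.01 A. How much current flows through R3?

I ≈ 0.363 A

Conductances: ΣG = 1/26.6 + 1/2.77 + 1/17.3 + 1/5.50 = 0.6382 (1/Ω).
By the current-divider rule, I = I_total · G_k/ΣG = 4.01 × 0.09057 = 0.3632 A.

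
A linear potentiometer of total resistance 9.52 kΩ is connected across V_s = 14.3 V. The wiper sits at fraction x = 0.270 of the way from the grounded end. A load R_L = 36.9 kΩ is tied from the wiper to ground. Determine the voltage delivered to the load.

Split the track: R_lower = x·R_p = 2.570 kΩ, R_upper = (1−x)·R_p = 6.950 kΩ.
(x·R_p) ‖ R_L = 2.403 kΩ.
V_out = 14.3 × 2.403/(6.950 + 2.403) = 3.674 V.

V_out ≈ 3.67 V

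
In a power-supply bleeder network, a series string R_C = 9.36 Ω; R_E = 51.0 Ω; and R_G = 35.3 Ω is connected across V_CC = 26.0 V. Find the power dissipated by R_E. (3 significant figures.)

Series current I = V_CC/ΣR = 26.0/95.66 = 0.2718 A.
P = I²R = 0.07387 × 51.0 = 3.768 W.

P ≈ 3.77 W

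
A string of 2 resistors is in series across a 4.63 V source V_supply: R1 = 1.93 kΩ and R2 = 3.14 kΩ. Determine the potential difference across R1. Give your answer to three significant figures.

Series total: ΣR = 1.93 + 3.14 = 5.070 kΩ.
V = V_supply · R/ΣR = 4.63 × 0.3807 = 1.763 V.

V ≈ 1.76 V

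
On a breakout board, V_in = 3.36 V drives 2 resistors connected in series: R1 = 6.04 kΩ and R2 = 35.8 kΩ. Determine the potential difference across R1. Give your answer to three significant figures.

Series total: ΣR = 6.04 + 35.8 = 41.84 kΩ.
By the voltage-divider rule, V = 3.36 × 6.040/41.84 = 0.4850 V.

V ≈ 0.485 V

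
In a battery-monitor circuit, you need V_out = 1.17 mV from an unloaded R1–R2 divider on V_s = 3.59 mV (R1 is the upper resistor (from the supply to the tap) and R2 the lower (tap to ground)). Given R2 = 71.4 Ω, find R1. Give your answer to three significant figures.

R1 ≈ 148 Ω

The divider ratio is R2/(R1+R2) = 1.17/3.59 = 0.3259.
Rearranging, R1 = R2·(1−k)/k = 71.4 × 2.068 = 147.7 Ω.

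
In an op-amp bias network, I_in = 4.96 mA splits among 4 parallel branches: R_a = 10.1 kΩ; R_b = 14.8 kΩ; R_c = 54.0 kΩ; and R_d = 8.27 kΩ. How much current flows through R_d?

ΣG = 1/10.1 + 1/14.8 + 1/54.0 + 1/8.27 = 0.3060.
Current divider: I(R_d) = I_in · G_k/ΣG = 4.96 × (0.1209/0.3060) = 4.96 × 0.3951 = 1.960 mA.

I ≈ 1.96 mA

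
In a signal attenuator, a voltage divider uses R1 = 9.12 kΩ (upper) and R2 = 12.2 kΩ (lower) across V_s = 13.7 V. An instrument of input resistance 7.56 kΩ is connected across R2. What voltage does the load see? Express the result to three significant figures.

V_out ≈ 4.64 V

The load sits in parallel with R2, giving an effective lower resistance R2' = R2·R_L/(R2+R_L) = 4.668 kΩ.
Now apply the divider: V_out = 13.7 × 0.3385 = 4.638 V.
(Unloaded it would be 7.84 V; the load pulls it down.)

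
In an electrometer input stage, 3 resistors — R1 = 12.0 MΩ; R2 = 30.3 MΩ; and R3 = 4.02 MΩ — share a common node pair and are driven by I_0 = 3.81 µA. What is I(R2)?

I ≈ 0.344 µA

ΣG = 1/12.0 + 1/30.3 + 1/4.02 = 0.3651.
Current divider: I(R2) = I_0 · G_k/ΣG = 3.81 × (0.03300/0.3651) = 3.81 × 0.09040 = 0.3444 µA.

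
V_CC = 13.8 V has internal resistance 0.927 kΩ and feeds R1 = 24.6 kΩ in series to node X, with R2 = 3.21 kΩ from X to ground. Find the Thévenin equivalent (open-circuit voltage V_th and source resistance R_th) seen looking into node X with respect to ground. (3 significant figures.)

R1' = 0.927 + 24.6 = 25.53 kΩ (source resistance + R1).
V_th is the unloaded tap voltage: V_CC · R2/(R1'+R2) = 13.8 × 0.1117 = 1.541 V.
Looking into X with the source shorted: R_th = R1'·R2/(R1'+R2) = 25.53 × 3.21/28.74 = 2.851 kΩ.

V_th ≈ 1.54 V, R_th ≈ 2.85 kΩ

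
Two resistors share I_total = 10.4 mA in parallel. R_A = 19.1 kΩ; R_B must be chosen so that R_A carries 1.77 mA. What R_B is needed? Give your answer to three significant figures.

R_B ≈ 3.92 kΩ

The fraction through R_A equals R_B/(R_A+R_B).
With f = 0.1702, R_B = R_A · f/(1−f) = 19.1 × 0.2051 = 3.917 kΩ.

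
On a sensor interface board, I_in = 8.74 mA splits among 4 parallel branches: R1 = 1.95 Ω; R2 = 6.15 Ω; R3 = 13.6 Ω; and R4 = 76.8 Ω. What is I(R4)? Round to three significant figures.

I ≈ 0.149 mA

ΣG = 1/1.95 + 1/6.15 + 1/13.6 + 1/76.8 = 0.7620.
By the current-divider rule, I = I_in · G_k/ΣG = 8.74 × 0.01709 = 0.1494 mA.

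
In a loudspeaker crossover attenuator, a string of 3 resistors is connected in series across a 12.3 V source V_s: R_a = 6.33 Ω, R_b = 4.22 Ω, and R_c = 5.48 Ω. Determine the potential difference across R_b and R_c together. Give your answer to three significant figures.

V ≈ 7.44 V

ΣR = 6.33 + 4.22 + 5.48 = 16.03 Ω.
R_{R_b..R_c} = 4.22 + 5.48 = 9.700 Ω.
By the voltage-divider rule, V = 12.3 × 9.700/16.03 = 7.443 V.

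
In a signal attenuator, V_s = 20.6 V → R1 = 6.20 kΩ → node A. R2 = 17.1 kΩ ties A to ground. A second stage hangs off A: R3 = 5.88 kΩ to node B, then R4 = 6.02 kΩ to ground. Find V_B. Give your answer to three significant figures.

V_B ≈ 5.53 V

Looking into the second stage from A: R3 + R4 = 11.90 kΩ appears in parallel with R2.
R2 ‖ (R3+R4) = 7.017 kΩ.
First divider: V_A = V_s · 7.017/(6.20 + 7.017) = 10.94 V.
V_B = V_A × 0.5059 = 5.533 V.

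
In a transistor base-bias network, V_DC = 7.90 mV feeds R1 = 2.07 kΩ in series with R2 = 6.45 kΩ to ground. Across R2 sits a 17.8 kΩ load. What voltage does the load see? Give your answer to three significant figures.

R2 ‖ R_L = (6.45 × 17.8)/(6.45 + 17.8) = 4.734 kΩ.
Now apply the divider: V_out = 7.90 × 0.6958 = 5.497 mV.
(Unloaded it would be 5.98 mV; the load pulls it down.)

V_out ≈ 5.50 mV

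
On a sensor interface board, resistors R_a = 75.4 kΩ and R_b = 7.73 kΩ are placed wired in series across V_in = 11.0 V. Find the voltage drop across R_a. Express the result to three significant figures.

ΣR = 75.4 + 7.73 = 83.13 kΩ.
V = V_in · R/ΣR = 11.0 × 0.9070 = 9.977 V.

V ≈ 9.98 V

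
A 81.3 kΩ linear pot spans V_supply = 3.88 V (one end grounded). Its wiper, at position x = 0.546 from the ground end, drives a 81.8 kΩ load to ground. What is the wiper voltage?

V_out ≈ 1.70 V

Split the track: R_lower = x·R_p = 44.39 kΩ, R_upper = (1−x)·R_p = 36.91 kΩ.
Lower segment in parallel with the load: 44.39 ‖ 81.8 = 28.77 kΩ.
V_out = 3.88 × 28.77/(36.91 + 28.77) = 1.700 V.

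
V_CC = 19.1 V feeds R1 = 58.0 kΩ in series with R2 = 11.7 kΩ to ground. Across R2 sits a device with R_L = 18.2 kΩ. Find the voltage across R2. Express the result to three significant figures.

First combine the lower leg with the load: R2 ‖ R_L = 7.122 kΩ.
Now apply the divider: V_out = 19.1 × 0.1094 = 2.089 V.
(Unloaded it would be 3.21 V; the load pulls it down.)

V_out ≈ 2.09 V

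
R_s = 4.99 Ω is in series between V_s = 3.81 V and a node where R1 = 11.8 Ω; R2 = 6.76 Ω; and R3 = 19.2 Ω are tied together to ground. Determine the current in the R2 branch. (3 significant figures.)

Parallel bank: R_p = 1/(1/11.8 + 1/6.76 + 1/19.2) = 3.512 Ω.
V_A by voltage divider: V_A = 3.81 × 3.512/(4.99 + 3.512) = 1.574 V.
I(R2) = V_A / R2 = 1.574/6.76 = 0.2328 A.

I ≈ 0.233 A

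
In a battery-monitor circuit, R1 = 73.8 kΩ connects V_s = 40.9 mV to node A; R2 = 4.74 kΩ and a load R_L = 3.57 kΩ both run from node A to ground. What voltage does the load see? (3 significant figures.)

First combine the lower leg with the load: R2 ‖ R_L = 2.036 kΩ.
Now apply the divider: V_out = 40.9 × 0.02685 = 1.098 mV.

V_out ≈ 1.10 mV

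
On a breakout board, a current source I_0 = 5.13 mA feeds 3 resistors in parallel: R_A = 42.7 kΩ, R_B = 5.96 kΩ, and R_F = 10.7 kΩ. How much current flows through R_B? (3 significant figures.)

Conductances: ΣG = 1/42.7 + 1/5.96 + 1/10.7 = 0.2847 (1/kΩ).
Current divider: I(R_B) = I_0 · G_k/ΣG = 5.13 × (0.1678/0.2847) = 5.13 × 0.5894 = 3.024 mA.

I ≈ 3.02 mA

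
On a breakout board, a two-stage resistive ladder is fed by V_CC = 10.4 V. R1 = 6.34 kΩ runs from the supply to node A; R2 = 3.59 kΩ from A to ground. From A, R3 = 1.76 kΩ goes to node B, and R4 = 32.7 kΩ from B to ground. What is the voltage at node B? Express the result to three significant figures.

V_B ≈ 3.35 V

Looking into the second stage from A: R3 + R4 = 34.46 kΩ appears in parallel with R2.
R2 ‖ (R3+R4) = 3.251 kΩ.
So V_A = 10.4 × 0.3390 = 3.525 V.
Stage 2 is unloaded, so V_B = V_A · R4/(R3+R4) = 3.525 × 32.7/34.46 = 3.345 V.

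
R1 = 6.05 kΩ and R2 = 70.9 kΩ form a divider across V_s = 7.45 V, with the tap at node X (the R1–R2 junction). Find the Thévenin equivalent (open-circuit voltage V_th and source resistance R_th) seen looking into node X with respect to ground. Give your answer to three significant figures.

Open-circuit (no load on X): V_th = V_s · R2/(R1 + R2) = 7.45 × 70.9/(6.050 + 70.9) = 6.864 V.
With V_s suppressed (replaced by a short), R_th = R1 ‖ R2 = (6.050 × 70.9)/(6.050 + 70.9) = 5.574 kΩ.

V_th ≈ 6.86 V, R_th ≈ 5.57 kΩ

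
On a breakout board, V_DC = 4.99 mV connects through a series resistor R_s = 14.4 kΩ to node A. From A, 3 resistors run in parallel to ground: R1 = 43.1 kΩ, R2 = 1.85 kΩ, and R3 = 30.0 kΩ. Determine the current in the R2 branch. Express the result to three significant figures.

I ≈ 0.281 µA

Parallel bank: R_p = 1/(1/43.1 + 1/1.85 + 1/30.0) = 1.675 kΩ.
Node voltage V_A = V_DC · R_p/(R_s + R_p) = 4.99 × 0.1042 = 0.5199 mV.
I(R2) = V_A / R2 = 0.5199/1.85 = 0.2810 µA.
(Equivalently: I_total = 0.3104 µA, then current-divider fraction G_k/ΣG = 0.9053.)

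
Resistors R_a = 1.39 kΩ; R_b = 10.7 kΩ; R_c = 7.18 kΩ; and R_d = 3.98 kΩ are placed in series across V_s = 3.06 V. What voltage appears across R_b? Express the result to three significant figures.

Series total: ΣR = 1.39 + 10.7 + 7.18 + 3.98 = 23.25 kΩ.
V = V_s · R/ΣR = 3.06 × 0.4602 = 1.408 V.

V ≈ 1.41 V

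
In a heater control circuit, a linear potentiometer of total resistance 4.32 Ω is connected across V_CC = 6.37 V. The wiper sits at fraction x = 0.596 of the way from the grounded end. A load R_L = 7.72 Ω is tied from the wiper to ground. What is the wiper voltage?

V_out ≈ 3.35 V

The pot divides into 1.745 Ω above the wiper and 2.575 Ω below.
R_L loads the lower segment: effective lower R = 1.931 Ω.
Then V_out = V_CC · 1.931/(1.745 + 1.931) = 3.346 V.
(Unloaded: V_out = x·V_CC = 3.80 V.)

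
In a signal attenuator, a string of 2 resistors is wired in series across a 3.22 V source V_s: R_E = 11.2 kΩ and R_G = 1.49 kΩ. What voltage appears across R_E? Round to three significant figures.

Series total: ΣR = 11.2 + 1.49 = 12.69 kΩ.
V = V_s · R/ΣR = 3.22 × 0.8826 = 2.842 V.

V ≈ 2.84 V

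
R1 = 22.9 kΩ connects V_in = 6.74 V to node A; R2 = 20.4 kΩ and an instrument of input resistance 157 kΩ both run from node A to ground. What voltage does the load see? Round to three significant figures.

First combine the lower leg with the load: R2 ‖ R_L = 18.05 kΩ.
Now apply the divider: V_out = 6.74 × 0.4408 = 2.971 V.
(Unloaded it would be 3.18 V; the load pulls it down.)

V_out ≈ 2.97 V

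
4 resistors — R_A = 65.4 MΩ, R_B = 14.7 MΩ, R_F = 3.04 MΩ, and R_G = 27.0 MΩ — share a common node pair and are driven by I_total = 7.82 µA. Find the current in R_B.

Conductances: ΣG = 1/65.4 + 1/14.7 + 1/3.04 + 1/27.0 = 0.4493 (1/MΩ).
Current divider: I(R_B) = I_total · G_k/ΣG = 7.82 × (0.06803/0.4493) = 7.82 × 0.1514 = 1.184 µA.

I ≈ 1.18 µA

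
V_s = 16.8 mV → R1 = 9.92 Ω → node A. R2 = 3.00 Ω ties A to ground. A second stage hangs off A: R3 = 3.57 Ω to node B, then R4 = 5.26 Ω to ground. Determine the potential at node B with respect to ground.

V_B ≈ 1.84 mV

Looking into the second stage from A: R3 + R4 = 8.830 Ω appears in parallel with R2.
R2 ‖ (R3+R4) = 2.239 Ω.
So V_A = 16.8 × 0.1842 = 3.094 mV.
Then the unloaded second divider: V_B = V_A × R4/(R3+R4) = 3.094 × 0.5957 = 1.843 mV.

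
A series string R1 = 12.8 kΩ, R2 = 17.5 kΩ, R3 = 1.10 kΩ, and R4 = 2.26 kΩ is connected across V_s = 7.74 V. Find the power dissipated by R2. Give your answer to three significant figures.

ΣR = 33.66 kΩ → I = 7.74/33.66 = 0.2299 mA.
V(R2) = I·R = 4.024 V; P = V·I = 4.024 × 0.2299 = 0.9253 mW.

P ≈ 0.925 mW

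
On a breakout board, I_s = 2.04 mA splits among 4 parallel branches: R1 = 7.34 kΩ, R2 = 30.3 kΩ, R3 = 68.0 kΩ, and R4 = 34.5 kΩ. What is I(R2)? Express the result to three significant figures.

I ≈ 0.316 mA

ΣG = 1/7.34 + 1/30.3 + 1/68.0 + 1/34.5 = 0.2129.
R2 takes the fraction G_k/ΣG = 0.03300/0.2129 = 0.1550, so I = 2.04 × 0.1550 = 0.3162 mA.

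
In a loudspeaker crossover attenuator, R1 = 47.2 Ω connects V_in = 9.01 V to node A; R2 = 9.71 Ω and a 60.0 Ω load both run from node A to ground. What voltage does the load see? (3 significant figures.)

V_out ≈ 1.36 V

R2 ‖ R_L = (9.71 × 60.0)/(9.71 + 60.0) = 8.357 Ω.
Then V_out = V_in · R2'/(R1 + R2') = 9.01 × 8.357/55.56 = 1.355 V.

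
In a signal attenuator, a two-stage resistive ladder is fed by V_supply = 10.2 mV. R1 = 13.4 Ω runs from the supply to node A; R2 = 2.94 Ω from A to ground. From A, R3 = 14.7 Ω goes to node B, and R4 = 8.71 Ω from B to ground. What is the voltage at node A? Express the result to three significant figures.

V_A ≈ 1.66 mV

Looking into the second stage from A: R3 + R4 = 23.41 Ω appears in parallel with R2.
Effective lower resistance at A: R2 ‖ 23.41 = 2.612 Ω.
First divider: V_A = V_supply · 2.612/(13.4 + 2.612) = 1.664 mV.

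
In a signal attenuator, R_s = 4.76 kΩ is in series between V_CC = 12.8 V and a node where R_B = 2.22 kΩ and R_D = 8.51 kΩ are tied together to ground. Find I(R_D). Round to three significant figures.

I ≈ 0.406 mA

Parallel bank: R_p = 1/(1/2.22 + 1/8.51) = 1.761 kΩ.
V_A by voltage divider: V_A = 12.8 × 1.761/(4.76 + 1.761) = 3.456 V.
I(R_D) = V_A / R_D = 3.456/8.51 = 0.4061 mA.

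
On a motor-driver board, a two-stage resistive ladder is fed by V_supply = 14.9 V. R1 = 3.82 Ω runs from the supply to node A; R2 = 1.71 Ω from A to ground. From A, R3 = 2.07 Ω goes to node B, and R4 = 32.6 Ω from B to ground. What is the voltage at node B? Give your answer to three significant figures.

Looking into the second stage from A: R3 + R4 = 34.67 Ω appears in parallel with R2.
Effective lower resistance at A: R2 ‖ 34.67 = 1.630 Ω.
So V_A = 14.9 × 0.2990 = 4.456 V.
Then the unloaded second divider: V_B = V_A × R4/(R3+R4) = 4.456 × 0.9403 = 4.190 V.

V_B ≈ 4.19 V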